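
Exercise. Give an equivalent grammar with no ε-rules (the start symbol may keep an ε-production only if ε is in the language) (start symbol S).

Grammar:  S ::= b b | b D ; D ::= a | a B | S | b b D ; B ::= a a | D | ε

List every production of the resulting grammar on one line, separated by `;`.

S ::= b b | b D; D ::= a | a B | S | b b D; B ::= a a | D

The nullable symbols are {B}.
ε ∉ L(G), so no ε-production is kept.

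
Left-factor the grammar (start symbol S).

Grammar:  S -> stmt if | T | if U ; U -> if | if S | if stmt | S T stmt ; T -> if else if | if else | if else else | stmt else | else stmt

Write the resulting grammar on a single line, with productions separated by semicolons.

U has alternatives sharing prefix 'if': factor to U → if U' with U' → ε | S | stmt.
T has alternatives sharing prefix 'if else': factor to T → if else T' with T' → if | ε | else.

S -> stmt if | T | if U; U -> S T stmt | if U'; T -> stmt else | else stmt | if else T'; U' -> ε | S | stmt; T' -> if | ε | else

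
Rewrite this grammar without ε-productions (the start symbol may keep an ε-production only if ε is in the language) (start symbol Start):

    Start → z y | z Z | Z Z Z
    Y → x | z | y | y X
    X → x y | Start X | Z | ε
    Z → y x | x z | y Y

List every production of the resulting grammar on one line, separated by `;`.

Nullable nonterminals: {X}.
ε ∉ L(G), so no ε-production is kept.
Expand every rule over subsets of its nullable positions: X → Start X gives Start X | Start.

Start → z y | z Z | Z Z Z; Y → x | z | y | y X; X → x y | Start X | Start | Z; Z → y x | x z | y Y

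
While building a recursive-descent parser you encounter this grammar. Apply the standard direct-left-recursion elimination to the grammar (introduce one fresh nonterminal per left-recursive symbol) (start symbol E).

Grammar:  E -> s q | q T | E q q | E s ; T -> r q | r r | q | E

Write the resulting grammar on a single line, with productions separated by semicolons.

Directly left-recursive nonterminal: E.
For E: α = {q q, s}, β = {s q, q T}. Rewrite as E → β E' and E' → α E' | ε.

E -> s q E' | q T E'; T -> r q | r r | q | E; E' -> q q E' | s E' | ε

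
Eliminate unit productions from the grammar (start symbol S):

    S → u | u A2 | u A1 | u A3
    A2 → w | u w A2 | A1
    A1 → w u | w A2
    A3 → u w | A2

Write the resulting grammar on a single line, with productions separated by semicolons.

Unit pairs: A2 ⇒* {A1}; A3 ⇒* {A1, A2}.
For every A with A ⇒* B via unit rules, add B's non-unit alternatives to A; then delete every rule of the form X → Y.

S → u | u A2 | u A1 | u A3; A2 → w | u w A2 | w u | w A2; A1 → w u | w A2; A3 → w | u w A2 | w u | w A2 | u w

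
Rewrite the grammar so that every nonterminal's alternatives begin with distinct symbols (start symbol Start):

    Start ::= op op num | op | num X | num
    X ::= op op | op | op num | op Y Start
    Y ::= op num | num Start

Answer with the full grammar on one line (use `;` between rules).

Start ::= op Start1 | num Start2; X ::= op X1; Y ::= op num | num Start; Start1 ::= op num | epsilon; Start2 ::= X | epsilon; X1 ::= op | epsilon | num | Y Start

Start has alternatives sharing prefix 'op': factor to Start → op Start1 with Start1 → op num | ε.
Start has alternatives sharing prefix 'num': factor to Start → num Start2 with Start2 → X | ε.
X has alternatives sharing prefix 'op': factor to X → op X1 with X1 → op | ε | num | Y Start.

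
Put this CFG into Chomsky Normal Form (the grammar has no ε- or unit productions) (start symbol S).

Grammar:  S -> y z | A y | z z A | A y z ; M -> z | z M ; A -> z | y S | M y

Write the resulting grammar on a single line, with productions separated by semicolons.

S -> X1 X2 | A X1 | X2 Y1 | A Y2; M -> z | X2 M; A -> z | X1 S | M X1; X1 -> y; X2 -> z; Y1 -> X2 A; Y2 -> X1 X2

Introduce a nonterminal for each terminal appearing in a rule of length ≥ 2: X1 → y, X2 → z.
Binarize each right-hand side of length ≥ 3 by chaining fresh nonterminals (Y1, Y2, …): affected rules were S → X2 X2 A; S → A X1 X2.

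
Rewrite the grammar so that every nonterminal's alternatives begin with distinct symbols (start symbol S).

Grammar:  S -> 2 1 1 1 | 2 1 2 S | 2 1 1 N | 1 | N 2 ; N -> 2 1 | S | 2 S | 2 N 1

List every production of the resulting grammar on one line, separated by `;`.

S has alternatives sharing prefix '2 1': factor to S → 2 1 S' with S' → 1 1 | 2 S | 1 N.
N has alternatives sharing prefix '2': factor to N → 2 N' with N' → 1 | S | N 1.
S' has alternatives sharing prefix '1': factor to S' → 1 S'' with S'' → 1 | N.

S -> 1 | N 2 | 2 1 S'; N -> S | 2 N'; S' -> 2 S | 1 S''; N' -> 1 | S | N 1; S'' -> 1 | N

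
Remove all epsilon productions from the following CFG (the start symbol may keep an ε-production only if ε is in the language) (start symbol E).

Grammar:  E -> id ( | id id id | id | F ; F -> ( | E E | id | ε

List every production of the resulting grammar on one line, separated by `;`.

Nullable nonterminals: {E, F}.
ε ∈ L(G) since E is nullable, so keep E → ε.
Add the nullable-subset variants: F → E E gives E E | E.

E -> id ( | id id id | id | F | ε; F -> ( | E E | E | id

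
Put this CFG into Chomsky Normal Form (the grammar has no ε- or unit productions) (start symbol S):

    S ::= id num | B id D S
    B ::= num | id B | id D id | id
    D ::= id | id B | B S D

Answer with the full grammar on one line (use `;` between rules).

Introduce a nonterminal for each terminal appearing in a rule of length ≥ 2: X1 → id, X2 → num.
Binarize each right-hand side of length ≥ 3 by chaining fresh nonterminals (Y1, Y2, …): affected rules were S → B X1 D S; B → X1 D X1; D → B S D.

S ::= X1 X2 | B Y1; B ::= num | X1 B | X1 Y3 | id; D ::= id | X1 B | B Y4; X1 ::= id; X2 ::= num; Y1 ::= X1 Y2; Y2 ::= D S; Y3 ::= D X1; Y4 ::= S D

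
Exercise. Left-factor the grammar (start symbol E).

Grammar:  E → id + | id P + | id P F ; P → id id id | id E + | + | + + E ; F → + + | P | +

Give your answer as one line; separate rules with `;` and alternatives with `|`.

E → id E'; P → id P' | + P''; F → P | + F'; E' → + | P E''; P' → id id | E +; P'' → ε | + E; F' → + | ε; E'' → + | F

E has alternatives sharing prefix 'id': factor to E → id E' with E' → + | P + | P F.
P has alternatives sharing prefix 'id': factor to P → id P' with P' → id id | E +.
P has alternatives sharing prefix '+': factor to P → + P'' with P'' → ε | + E.
F has alternatives sharing prefix '+': factor to F → + F' with F' → + | ε.
E' has alternatives sharing prefix 'P': factor to E' → P E'' with E'' → + | F.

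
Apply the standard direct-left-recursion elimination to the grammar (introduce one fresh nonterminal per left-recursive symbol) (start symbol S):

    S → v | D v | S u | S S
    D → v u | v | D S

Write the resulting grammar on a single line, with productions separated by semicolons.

S, D are directly left-recursive.
For S: α = {u, S}, β = {v, D v}. Rewrite as S → β S' and S' → α S' | ε.
For D: α = {S}, β = {v u, v}. Rewrite as D → β D' and D' → α D' | ε.

S → v S' | D v S'; D → v u D' | v D'; S' → u S' | S S' | eps; D' → S D' | eps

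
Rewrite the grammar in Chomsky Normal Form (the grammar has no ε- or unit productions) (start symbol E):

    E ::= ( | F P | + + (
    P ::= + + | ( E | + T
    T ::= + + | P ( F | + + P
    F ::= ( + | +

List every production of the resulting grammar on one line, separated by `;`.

E ::= ( | F P | X1 Y1; P ::= X1 X1 | X2 E | X1 T; T ::= X1 X1 | P Y2 | X1 Y3; F ::= X2 X1 | +; X1 ::= +; X2 ::= (; Y1 ::= X1 X2; Y2 ::= X2 F; Y3 ::= X1 P

Introduce a nonterminal for each terminal appearing in a rule of length ≥ 2: X1 → +, X2 → (.
Binarize each right-hand side of length ≥ 3 by chaining fresh nonterminals (Y1, Y2, …): affected rules were E → X1 X1 X2; T → P X2 F; T → X1 X1 P.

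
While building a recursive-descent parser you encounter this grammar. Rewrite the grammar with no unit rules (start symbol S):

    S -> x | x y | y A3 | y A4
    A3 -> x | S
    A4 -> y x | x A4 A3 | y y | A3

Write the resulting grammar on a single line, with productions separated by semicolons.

S -> x | x y | y A3 | y A4; A3 -> x | x y | y A3 | y A4; A4 -> y x | x A4 A3 | y y | x | x y | y A3 | y A4

Unit pairs: A3 ⇒* {S}; A4 ⇒* {A3, S}.
For every A with A ⇒* B via unit rules, add B's non-unit alternatives to A; then delete every rule of the form X → Y.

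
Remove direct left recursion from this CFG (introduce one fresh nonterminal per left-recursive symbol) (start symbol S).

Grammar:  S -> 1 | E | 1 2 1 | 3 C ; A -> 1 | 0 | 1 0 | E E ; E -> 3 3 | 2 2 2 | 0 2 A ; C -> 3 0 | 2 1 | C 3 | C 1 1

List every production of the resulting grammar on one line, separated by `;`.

S -> 1 | E | 1 2 1 | 3 C; A -> 1 | 0 | 1 0 | E E; E -> 3 3 | 2 2 2 | 0 2 A; C -> 3 0 C' | 2 1 C'; C' -> 3 C' | 1 1 C' | ε

Left recursion appears on C.
For C: α = {3, 1 1}, β = {3 0, 2 1}. Rewrite as C → β C' and C' → α C' | ε.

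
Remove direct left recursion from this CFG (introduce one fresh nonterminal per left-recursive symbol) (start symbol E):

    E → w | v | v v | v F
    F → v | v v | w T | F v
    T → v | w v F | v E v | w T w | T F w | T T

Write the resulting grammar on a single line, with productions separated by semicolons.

Directly left-recursive nonterminals: F, T.
For F: α = {v}, β = {v, v v, w T}. Rewrite as F → β F' and F' → α F' | ε.
For T: α = {F w, T}, β = {v, w v F, v E v, w T w}. Rewrite as T → β T' and T' → α T' | ε.

E → w | v | v v | v F; F → v F' | v v F' | w T F'; T → v T' | w v F T' | v E v T' | w T w T'; F' → v F' | ε; T' → F w T' | T T' | ε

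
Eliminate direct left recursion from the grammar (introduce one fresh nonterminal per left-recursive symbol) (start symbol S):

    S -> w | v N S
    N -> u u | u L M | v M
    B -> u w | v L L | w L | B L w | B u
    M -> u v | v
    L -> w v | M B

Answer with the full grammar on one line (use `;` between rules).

Left recursion appears on B.
For B: α = {L w, u}, β = {u w, v L L, w L}. Rewrite as B → β B' and B' → α B' | ε.

S -> w | v N S; N -> u u | u L M | v M; B -> u w B' | v L L B' | w L B'; M -> u v | v; L -> w v | M B; B' -> L w B' | u B' | eps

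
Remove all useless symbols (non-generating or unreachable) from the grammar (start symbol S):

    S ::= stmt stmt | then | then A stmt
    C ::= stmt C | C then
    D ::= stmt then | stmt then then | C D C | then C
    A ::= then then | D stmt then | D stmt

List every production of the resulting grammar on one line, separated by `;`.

Generating nonterminals: {A, D, S}.
Reachable from S after that: {A, D, S}.
Removed useless symbols: {C} and every production mentioning them.

S ::= stmt stmt | then | then A stmt; D ::= stmt then | stmt then then; A ::= then then | D stmt then | D stmt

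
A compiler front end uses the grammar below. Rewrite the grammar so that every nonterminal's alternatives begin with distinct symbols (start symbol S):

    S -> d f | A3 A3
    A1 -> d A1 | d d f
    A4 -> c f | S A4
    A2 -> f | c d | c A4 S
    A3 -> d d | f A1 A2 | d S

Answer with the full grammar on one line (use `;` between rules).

A1 has alternatives sharing prefix 'd': factor to A1 → d A1' with A1' → A1 | d f.
A2 has alternatives sharing prefix 'c': factor to A2 → c A2' with A2' → d | A4 S.
A3 has alternatives sharing prefix 'd': factor to A3 → d A3' with A3' → d | S.

S -> d f | A3 A3; A1 -> d A1'; A4 -> c f | S A4; A2 -> f | c A2'; A3 -> f A1 A2 | d A3'; A1' -> A1 | d f; A2' -> d | A4 S; A3' -> d | S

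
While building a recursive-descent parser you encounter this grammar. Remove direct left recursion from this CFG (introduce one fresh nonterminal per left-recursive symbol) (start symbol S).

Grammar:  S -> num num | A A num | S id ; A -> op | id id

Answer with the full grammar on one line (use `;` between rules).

S is directly left-recursive.
For S: α = {id}, β = {num num, A A num}. Rewrite as S → β S' and S' → α S' | ε.

S -> num num S' | A A num S'; A -> op | id id; S' -> id S' | ε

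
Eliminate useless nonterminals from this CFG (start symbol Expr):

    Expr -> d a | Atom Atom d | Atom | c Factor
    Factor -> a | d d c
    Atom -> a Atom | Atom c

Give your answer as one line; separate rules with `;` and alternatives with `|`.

Expr -> d a | c Factor; Factor -> a | d d c

Generating nonterminals: {Expr, Factor}.
Reachable from Expr after that: {Expr, Factor}.
Removed useless symbols: {Atom} and every production mentioning them.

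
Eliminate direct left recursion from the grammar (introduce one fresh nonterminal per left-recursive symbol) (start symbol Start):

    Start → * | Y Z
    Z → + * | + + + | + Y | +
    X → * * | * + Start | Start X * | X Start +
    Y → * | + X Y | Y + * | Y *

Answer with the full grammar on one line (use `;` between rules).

Left recursion appears on X, Y.
For X: α = {Start +}, β = {* *, * + Start, Start X *}. Rewrite as X → β X1 and X1 → α X1 | ε.
For Y: α = {+ *, *}, β = {*, + X Y}. Rewrite as Y → β Y1 and Y1 → α Y1 | ε.

Start → * | Y Z; Z → + * | + + + | + Y | +; X → * * X1 | * + Start X1 | Start X * X1; Y → * Y1 | + X Y Y1; X1 → Start + X1 | ε; Y1 → + * Y1 | * Y1 | ε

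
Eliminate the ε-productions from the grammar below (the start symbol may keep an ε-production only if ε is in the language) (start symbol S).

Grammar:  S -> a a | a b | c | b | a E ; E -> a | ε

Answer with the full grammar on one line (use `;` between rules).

The nullable symbols are {E}.
ε ∉ L(G), so no ε-production is kept.
For each production, add variants omitting each subset of nullable occurrences: S → a E gives a E | a.

S -> a a | a b | c | b | a E | a; E -> a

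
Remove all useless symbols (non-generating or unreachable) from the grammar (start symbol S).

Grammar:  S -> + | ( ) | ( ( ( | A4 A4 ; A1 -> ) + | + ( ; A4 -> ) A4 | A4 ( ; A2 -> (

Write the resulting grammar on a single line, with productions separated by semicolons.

Generating nonterminals: {A1, A2, S}.
Reachable from S after that: {S}.
Removed useless symbols: {A1, A2, A4} and every production mentioning them.

S -> + | ( ) | ( ( (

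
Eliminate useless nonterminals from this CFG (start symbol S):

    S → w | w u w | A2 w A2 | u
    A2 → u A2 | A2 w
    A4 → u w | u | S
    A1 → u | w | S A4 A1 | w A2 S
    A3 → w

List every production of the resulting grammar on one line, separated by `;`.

S → w | w u w | u

Generating nonterminals: {A1, A3, A4, S}.
Reachable from S after that: {S}.
Removed useless symbols: {A1, A2, A3, A4} and every production mentioning them.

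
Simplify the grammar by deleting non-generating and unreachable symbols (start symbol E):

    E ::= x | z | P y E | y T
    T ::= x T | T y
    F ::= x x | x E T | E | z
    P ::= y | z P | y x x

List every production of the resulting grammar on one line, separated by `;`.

E ::= x | z | P y E; P ::= y | z P | y x x

Generating nonterminals: {E, F, P}.
Reachable from E after that: {E, P}.
Removed useless symbols: {F, T} and every production mentioning them.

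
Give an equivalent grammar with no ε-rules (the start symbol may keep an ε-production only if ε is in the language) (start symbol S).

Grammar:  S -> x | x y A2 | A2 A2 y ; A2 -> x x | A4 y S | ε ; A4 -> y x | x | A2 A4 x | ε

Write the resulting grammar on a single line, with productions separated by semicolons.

S -> x | x y A2 | x y | A2 A2 y | A2 y | y; A2 -> x x | A4 y S | y S; A4 -> y x | x | A2 A4 x | A2 x | A4 x

Nullable nonterminals: {A2, A4}.
ε ∉ L(G), so no ε-production is kept.
For each production, add variants omitting each subset of nullable occurrences: S → x y A2 gives x y A2 | x y. S → A2 A2 y gives A2 A2 y | A2 y | y. A2 → A4 y S gives A4 y S | y S. A4 → A2 A4 x gives A2 A4 x | A2 x | A4 x.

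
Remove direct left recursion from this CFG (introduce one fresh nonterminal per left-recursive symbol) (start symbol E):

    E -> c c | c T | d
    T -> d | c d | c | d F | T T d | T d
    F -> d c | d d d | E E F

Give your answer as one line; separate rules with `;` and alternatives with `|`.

E -> c c | c T | d; T -> d T' | c d T' | c T' | d F T'; F -> d c | d d d | E E F; T' -> T d T' | d T' | epsilon

Directly left-recursive nonterminal: T.
For T: α = {T d, d}, β = {d, c d, c, d F}. Rewrite as T → β T' and T' → α T' | ε.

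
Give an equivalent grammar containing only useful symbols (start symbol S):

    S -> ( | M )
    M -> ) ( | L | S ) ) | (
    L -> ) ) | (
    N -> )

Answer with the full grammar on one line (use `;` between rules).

S -> ( | M ); M -> ) ( | L | S ) ) | (; L -> ) ) | (

Generating nonterminals: {L, M, N, S}.
Reachable from S after that: {L, M, S}.
Removed useless symbols: {N} and every production mentioning them.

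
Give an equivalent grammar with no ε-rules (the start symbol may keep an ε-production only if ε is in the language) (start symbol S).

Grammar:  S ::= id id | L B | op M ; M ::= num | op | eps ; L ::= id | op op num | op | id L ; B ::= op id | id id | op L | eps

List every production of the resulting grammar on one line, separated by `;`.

The nullable symbols are {B, M}.
ε ∉ L(G), so no ε-production is kept.
Expand every rule over subsets of its nullable positions: S → L B gives L B | L. S → op M gives op M | op.

S ::= id id | L B | L | op M | op; M ::= num | op; L ::= id | op op num | op | id L; B ::= op id | id id | op L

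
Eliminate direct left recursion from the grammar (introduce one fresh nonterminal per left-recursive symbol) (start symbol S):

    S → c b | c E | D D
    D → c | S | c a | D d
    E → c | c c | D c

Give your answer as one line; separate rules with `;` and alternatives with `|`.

S → c b | c E | D D; D → c D' | S D' | c a D'; E → c | c c | D c; D' → d D' | ε

Directly left-recursive nonterminal: D.
For D: α = {d}, β = {c, S, c a}. Rewrite as D → β D' and D' → α D' | ε.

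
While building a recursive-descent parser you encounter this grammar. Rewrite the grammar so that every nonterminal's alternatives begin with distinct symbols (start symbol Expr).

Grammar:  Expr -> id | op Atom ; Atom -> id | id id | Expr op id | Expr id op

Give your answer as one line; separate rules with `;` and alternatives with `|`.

Atom has alternatives sharing prefix 'id': factor to Atom → id Atom1 with Atom1 → ε | id.
Atom has alternatives sharing prefix 'Expr': factor to Atom → Expr Atom2 with Atom2 → op id | id op.

Expr -> id | op Atom; Atom -> id Atom1 | Expr Atom2; Atom1 -> eps | id; Atom2 -> op id | id op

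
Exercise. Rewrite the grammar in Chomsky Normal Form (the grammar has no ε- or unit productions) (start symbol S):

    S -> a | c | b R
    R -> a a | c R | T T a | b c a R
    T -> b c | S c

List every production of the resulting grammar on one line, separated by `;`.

S -> a | c | X1 R; R -> X2 X2 | X3 R | T Y1 | X1 Y2; T -> X1 X3 | S X3; X1 -> b; X2 -> a; X3 -> c; Y1 -> T X2; Y2 -> X3 Y3; Y3 -> X2 R

Introduce a nonterminal for each terminal appearing in a rule of length ≥ 2: X1 → b, X2 → a, X3 → c.
Binarize each right-hand side of length ≥ 3 by chaining fresh nonterminals (Y1, Y2, …): affected rules were R → T T X2; R → X1 X3 X2 R.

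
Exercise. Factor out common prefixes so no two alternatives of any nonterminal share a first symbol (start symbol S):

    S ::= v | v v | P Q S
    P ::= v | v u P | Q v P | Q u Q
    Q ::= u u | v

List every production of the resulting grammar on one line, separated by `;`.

S ::= P Q S | v S'; P ::= v P' | Q P''; Q ::= u u | v; S' ::= ε | v; P' ::= ε | u P; P'' ::= v P | u Q

S has alternatives sharing prefix 'v': factor to S → v S' with S' → ε | v.
P has alternatives sharing prefix 'v': factor to P → v P' with P' → ε | u P.
P has alternatives sharing prefix 'Q': factor to P → Q P'' with P'' → v P | u Q.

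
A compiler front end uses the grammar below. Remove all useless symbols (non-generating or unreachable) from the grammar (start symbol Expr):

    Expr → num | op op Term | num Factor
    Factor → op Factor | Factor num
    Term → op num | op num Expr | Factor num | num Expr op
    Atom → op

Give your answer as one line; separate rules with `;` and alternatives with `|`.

Generating nonterminals: {Atom, Expr, Term}.
Reachable from Expr after that: {Expr, Term}.
Removed useless symbols: {Atom, Factor} and every production mentioning them.

Expr → num | op op Term; Term → op num | op num Expr | num Expr op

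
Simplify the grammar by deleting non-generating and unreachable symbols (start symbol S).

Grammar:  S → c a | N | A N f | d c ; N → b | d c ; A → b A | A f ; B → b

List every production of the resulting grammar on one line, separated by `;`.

S → c a | N | d c; N → b | d c

Generating nonterminals: {B, N, S}.
Reachable from S after that: {N, S}.
Removed useless symbols: {A, B} and every production mentioning them.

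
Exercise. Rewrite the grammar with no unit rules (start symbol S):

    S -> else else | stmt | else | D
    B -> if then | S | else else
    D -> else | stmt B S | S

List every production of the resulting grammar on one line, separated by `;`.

Unit pairs: B ⇒* {D, S}; D ⇒* {S}; S ⇒* {D}.
For each unit pair (A, B), copy every non-unit production of B to A, then drop all unit productions.

S -> else | stmt B S | else else | stmt; B -> if then | else else | else | stmt B S | stmt; D -> else else | stmt | else | stmt B S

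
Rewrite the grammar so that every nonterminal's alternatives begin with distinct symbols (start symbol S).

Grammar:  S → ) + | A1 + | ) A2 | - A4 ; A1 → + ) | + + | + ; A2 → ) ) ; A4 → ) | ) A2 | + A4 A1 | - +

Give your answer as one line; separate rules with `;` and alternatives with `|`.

S → A1 + | - A4 | ) S'; A1 → + A1'; A2 → ) ); A4 → + A4 A1 | - + | ) A4'; S' → + | A2; A1' → ) | + | epsilon; A4' → epsilon | A2

S has alternatives sharing prefix ')': factor to S → ) S' with S' → + | A2.
A1 has alternatives sharing prefix '+': factor to A1 → + A1' with A1' → ) | + | ε.
A4 has alternatives sharing prefix ')': factor to A4 → ) A4' with A4' → ε | A2.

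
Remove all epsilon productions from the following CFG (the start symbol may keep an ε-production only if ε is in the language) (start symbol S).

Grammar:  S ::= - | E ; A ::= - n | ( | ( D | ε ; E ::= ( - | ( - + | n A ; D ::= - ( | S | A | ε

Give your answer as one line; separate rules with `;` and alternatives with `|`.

S ::= - | E; A ::= - n | ( | ( D; E ::= ( - | ( - + | n A | n; D ::= - ( | S | A

Nullable nonterminals: {A, D}.
ε ∉ L(G), so no ε-production is kept.
For each production, add variants omitting each subset of nullable occurrences: E → n A gives n A | n.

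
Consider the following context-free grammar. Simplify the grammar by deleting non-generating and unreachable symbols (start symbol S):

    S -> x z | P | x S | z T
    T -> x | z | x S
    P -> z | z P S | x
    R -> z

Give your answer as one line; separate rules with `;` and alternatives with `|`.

Generating nonterminals: {P, R, S, T}.
Reachable from S after that: {P, S, T}.
Removed useless symbols: {R} and every production mentioning them.

S -> x z | P | x S | z T; T -> x | z | x S; P -> z | z P S | x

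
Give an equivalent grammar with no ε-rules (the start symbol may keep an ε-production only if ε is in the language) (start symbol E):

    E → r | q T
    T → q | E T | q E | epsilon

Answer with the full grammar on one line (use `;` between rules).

The nullable symbols are {T}.
ε ∉ L(G), so no ε-production is kept.
Add the nullable-subset variants: E → q T gives q T | q. T → E T gives E T | E.

E → r | q T | q; T → q | E T | E | q E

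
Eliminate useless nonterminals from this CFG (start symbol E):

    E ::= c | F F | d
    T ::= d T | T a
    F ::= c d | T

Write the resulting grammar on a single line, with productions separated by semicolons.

E ::= c | F F | d; F ::= c d

Generating nonterminals: {E, F}.
Reachable from E after that: {E, F}.
Removed useless symbols: {T} and every production mentioning them.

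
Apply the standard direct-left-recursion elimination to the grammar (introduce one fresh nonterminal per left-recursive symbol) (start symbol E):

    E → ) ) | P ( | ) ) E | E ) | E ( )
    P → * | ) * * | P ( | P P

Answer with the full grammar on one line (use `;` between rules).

Directly left-recursive nonterminals: E, P.
For E: α = {), ( )}, β = {) ), P (, ) ) E}. Rewrite as E → β E' and E' → α E' | ε.
For P: α = {(, P}, β = {*, ) * *}. Rewrite as P → β P' and P' → α P' | ε.

E → ) ) E' | P ( E' | ) ) E E'; P → * P' | ) * * P'; E' → ) E' | ( ) E' | ε; P' → ( P' | P P' | ε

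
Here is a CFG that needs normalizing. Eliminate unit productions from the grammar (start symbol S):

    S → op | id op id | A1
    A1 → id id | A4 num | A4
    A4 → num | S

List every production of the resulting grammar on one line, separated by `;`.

Unit pairs: A1 ⇒* {A4, S}; A4 ⇒* {A1, S}; S ⇒* {A1, A4}.
Replace each nonterminal's rules with the union of the non-unit rules of every nonterminal it unit-derives.

S → num | id id | A4 num | op | id op id; A1 → num | id id | A4 num | op | id op id; A4 → num | id id | A4 num | op | id op id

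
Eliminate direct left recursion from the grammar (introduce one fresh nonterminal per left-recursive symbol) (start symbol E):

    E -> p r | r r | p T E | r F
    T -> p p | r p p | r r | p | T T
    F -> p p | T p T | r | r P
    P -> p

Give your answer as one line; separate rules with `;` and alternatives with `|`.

Directly left-recursive nonterminal: T.
For T: α = {T}, β = {p p, r p p, r r, p}. Rewrite as T → β T' and T' → α T' | ε.

E -> p r | r r | p T E | r F; T -> p p T' | r p p T' | r r T' | p T'; F -> p p | T p T | r | r P; P -> p; T' -> T T' | epsilon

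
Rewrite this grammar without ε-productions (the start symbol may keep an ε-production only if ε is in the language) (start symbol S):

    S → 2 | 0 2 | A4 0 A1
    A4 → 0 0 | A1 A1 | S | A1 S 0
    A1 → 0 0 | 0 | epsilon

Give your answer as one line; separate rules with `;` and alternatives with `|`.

The nullable symbols are {A1, A4}.
ε ∉ L(G), so no ε-production is kept.
Expand every rule over subsets of its nullable positions: S → A4 0 A1 gives A4 0 A1 | A4 0 | 0 A1 | 0. A4 → A1 A1 gives A1 A1 | A1. A4 → A1 S 0 gives A1 S 0 | S 0.

S → 2 | 0 2 | A4 0 A1 | A4 0 | 0 A1 | 0; A4 → 0 0 | A1 A1 | A1 | S | A1 S 0 | S 0; A1 → 0 0 | 0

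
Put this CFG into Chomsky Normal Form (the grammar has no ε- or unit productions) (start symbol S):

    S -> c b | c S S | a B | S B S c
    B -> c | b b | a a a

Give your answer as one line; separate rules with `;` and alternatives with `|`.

S -> X1 X2 | X1 Y1 | X3 B | S Y2; B -> c | X2 X2 | X3 Y4; X1 -> c; X2 -> b; X3 -> a; Y1 -> S S; Y2 -> B Y3; Y3 -> S X1; Y4 -> X3 X3

Introduce a nonterminal for each terminal appearing in a rule of length ≥ 2: X1 → c, X2 → b, X3 → a.
Binarize each right-hand side of length ≥ 3 by chaining fresh nonterminals (Y1, Y2, …): affected rules were S → X1 S S; S → S B S X1; B → X3 X3 X3.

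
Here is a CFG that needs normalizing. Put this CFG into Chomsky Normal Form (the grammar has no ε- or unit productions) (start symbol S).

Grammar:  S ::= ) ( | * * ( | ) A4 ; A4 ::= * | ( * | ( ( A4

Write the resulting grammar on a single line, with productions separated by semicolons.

Introduce a nonterminal for each terminal appearing in a rule of length ≥ 2: X1 → ), X2 → (, X3 → *.
Binarize each right-hand side of length ≥ 3 by chaining fresh nonterminals (Y1, Y2, …): affected rules were S → X3 X3 X2; A4 → X2 X2 A4.

S ::= X1 X2 | X3 Y1 | X1 A4; A4 ::= * | X2 X3 | X2 Y2; X1 ::= ); X2 ::= (; X3 ::= *; Y1 ::= X3 X2; Y2 ::= X2 A4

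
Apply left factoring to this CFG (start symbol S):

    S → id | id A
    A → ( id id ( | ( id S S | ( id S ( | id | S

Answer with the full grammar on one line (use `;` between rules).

S → id S'; A → id | S | ( id A'; S' → ε | A; A' → id ( | S A''; A'' → S | (

S has alternatives sharing prefix 'id': factor to S → id S' with S' → ε | A.
A has alternatives sharing prefix '( id': factor to A → ( id A' with A' → id ( | S S | S (.
A' has alternatives sharing prefix 'S': factor to A' → S A'' with A'' → S | (.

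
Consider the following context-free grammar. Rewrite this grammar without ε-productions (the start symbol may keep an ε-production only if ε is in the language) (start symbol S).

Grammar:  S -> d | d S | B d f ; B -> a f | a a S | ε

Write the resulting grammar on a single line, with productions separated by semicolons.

The nullable symbols are {B}.
ε ∉ L(G), so no ε-production is kept.
For each production, add variants omitting each subset of nullable occurrences: S → B d f gives B d f | d f.

S -> d | d S | B d f | d f; B -> a f | a a S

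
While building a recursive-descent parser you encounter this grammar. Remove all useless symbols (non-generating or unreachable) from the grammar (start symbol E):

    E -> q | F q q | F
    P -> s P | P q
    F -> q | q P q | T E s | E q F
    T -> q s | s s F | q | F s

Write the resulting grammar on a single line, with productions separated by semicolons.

Generating nonterminals: {E, F, T}.
Reachable from E after that: {E, F, T}.
Removed useless symbols: {P} and every production mentioning them.

E -> q | F q q | F; F -> q | T E s | E q F; T -> q s | s s F | q | F s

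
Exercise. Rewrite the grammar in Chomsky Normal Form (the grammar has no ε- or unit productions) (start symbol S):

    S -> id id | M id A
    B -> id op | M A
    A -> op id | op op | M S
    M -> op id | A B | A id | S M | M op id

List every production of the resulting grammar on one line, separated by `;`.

Introduce a nonterminal for each terminal appearing in a rule of length ≥ 2: X1 → id, X2 → op.
Binarize each right-hand side of length ≥ 3 by chaining fresh nonterminals (Y1, Y2, …): affected rules were S → M X1 A; M → M X2 X1.

S -> X1 X1 | M Y1; B -> X1 X2 | M A; A -> X2 X1 | X2 X2 | M S; M -> X2 X1 | A B | A X1 | S M | M Y2; X1 -> id; X2 -> op; Y1 -> X1 A; Y2 -> X2 X1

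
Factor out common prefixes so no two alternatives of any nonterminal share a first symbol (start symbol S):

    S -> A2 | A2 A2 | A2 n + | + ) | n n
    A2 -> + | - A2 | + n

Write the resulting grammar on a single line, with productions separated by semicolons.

S has alternatives sharing prefix 'A2': factor to S → A2 S' with S' → ε | A2 | n +.
A2 has alternatives sharing prefix '+': factor to A2 → + A2' with A2' → ε | n.

S -> + ) | n n | A2 S'; A2 -> - A2 | + A2'; S' -> epsilon | A2 | n +; A2' -> epsilon | n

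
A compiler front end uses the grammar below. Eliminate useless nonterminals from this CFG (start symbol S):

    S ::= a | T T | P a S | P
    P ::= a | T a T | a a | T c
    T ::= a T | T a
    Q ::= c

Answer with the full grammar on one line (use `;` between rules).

S ::= a | P a S | P; P ::= a | a a

Generating nonterminals: {P, Q, S}.
Reachable from S after that: {P, S}.
Removed useless symbols: {Q, T} and every production mentioning them.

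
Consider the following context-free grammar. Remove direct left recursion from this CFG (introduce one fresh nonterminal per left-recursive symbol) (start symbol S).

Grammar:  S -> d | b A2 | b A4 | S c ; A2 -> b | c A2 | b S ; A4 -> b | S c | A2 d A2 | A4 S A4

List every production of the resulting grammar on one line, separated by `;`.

Left recursion appears on S, A4.
For S: α = {c}, β = {d, b A2, b A4}. Rewrite as S → β S' and S' → α S' | ε.
For A4: α = {S A4}, β = {b, S c, A2 d A2}. Rewrite as A4 → β A4' and A4' → α A4' | ε.

S -> d S' | b A2 S' | b A4 S'; A2 -> b | c A2 | b S; A4 -> b A4' | S c A4' | A2 d A2 A4'; S' -> c S' | ε; A4' -> S A4 A4' | ε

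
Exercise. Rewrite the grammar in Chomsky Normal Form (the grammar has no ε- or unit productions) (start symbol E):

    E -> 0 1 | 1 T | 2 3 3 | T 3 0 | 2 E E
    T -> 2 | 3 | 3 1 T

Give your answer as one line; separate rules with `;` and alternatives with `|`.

E -> X1 X2 | X2 T | X3 Y1 | T Y2 | X3 Y3; T -> 2 | 3 | X4 Y4; X1 -> 0; X2 -> 1; X3 -> 2; X4 -> 3; Y1 -> X4 X4; Y2 -> X4 X1; Y3 -> E E; Y4 -> X2 T

Introduce a nonterminal for each terminal appearing in a rule of length ≥ 2: X1 → 0, X2 → 1, X3 → 2, X4 → 3.
Binarize each right-hand side of length ≥ 3 by chaining fresh nonterminals (Y1, Y2, …): affected rules were E → X3 X4 X4; E → T X4 X1; E → X3 E E; T → X4 X2 T.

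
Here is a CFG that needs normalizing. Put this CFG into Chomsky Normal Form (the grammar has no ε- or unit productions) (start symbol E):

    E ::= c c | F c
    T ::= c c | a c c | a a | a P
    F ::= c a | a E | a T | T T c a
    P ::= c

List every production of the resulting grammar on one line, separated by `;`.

Introduce a nonterminal for each terminal appearing in a rule of length ≥ 2: X1 → c, X2 → a.
Binarize each right-hand side of length ≥ 3 by chaining fresh nonterminals (Y1, Y2, …): affected rules were T → X2 X1 X1; F → T T X1 X2.

E ::= X1 X1 | F X1; T ::= X1 X1 | X2 Y1 | X2 X2 | X2 P; F ::= X1 X2 | X2 E | X2 T | T Y2; P ::= c; X1 ::= c; X2 ::= a; Y1 ::= X1 X1; Y2 ::= T Y3; Y3 ::= X1 X2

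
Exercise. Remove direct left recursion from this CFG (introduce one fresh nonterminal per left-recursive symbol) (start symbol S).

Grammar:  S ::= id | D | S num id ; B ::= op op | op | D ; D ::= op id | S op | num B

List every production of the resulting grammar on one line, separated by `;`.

S is directly left-recursive.
For S: α = {num id}, β = {id, D}. Rewrite as S → β S' and S' → α S' | ε.

S ::= id S' | D S'; B ::= op op | op | D; D ::= op id | S op | num B; S' ::= num id S' | ε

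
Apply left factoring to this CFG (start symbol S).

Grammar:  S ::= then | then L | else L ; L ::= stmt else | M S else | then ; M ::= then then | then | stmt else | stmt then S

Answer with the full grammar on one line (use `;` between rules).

S has alternatives sharing prefix 'then': factor to S → then S' with S' → ε | L.
M has alternatives sharing prefix 'then': factor to M → then M' with M' → then | ε.
M has alternatives sharing prefix 'stmt': factor to M → stmt M'' with M'' → else | then S.

S ::= else L | then S'; L ::= stmt else | M S else | then; M ::= then M' | stmt M''; S' ::= ε | L; M' ::= then | ε; M'' ::= else | then S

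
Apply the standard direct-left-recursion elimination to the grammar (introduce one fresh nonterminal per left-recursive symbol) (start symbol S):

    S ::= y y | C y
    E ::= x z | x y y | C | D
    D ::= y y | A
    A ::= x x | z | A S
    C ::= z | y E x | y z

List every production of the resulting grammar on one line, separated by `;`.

Directly left-recursive nonterminal: A.
For A: α = {S}, β = {x x, z}. Rewrite as A → β A' and A' → α A' | ε.

S ::= y y | C y; E ::= x z | x y y | C | D; D ::= y y | A; A ::= x x A' | z A'; C ::= z | y E x | y z; A' ::= S A' | ε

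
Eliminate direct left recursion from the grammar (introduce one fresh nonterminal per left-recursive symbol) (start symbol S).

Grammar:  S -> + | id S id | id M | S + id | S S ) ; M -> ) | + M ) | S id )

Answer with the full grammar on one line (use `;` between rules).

Directly left-recursive nonterminal: S.
For S: α = {+ id, S )}, β = {+, id S id, id M}. Rewrite as S → β S' and S' → α S' | ε.

S -> + S' | id S id S' | id M S'; M -> ) | + M ) | S id ); S' -> + id S' | S ) S' | eps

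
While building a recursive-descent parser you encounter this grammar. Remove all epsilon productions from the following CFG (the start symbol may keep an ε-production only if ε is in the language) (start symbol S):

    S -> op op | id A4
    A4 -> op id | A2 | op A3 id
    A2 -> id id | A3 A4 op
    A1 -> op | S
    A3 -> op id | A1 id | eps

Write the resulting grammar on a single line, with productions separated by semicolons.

Nullable set = {A3}.
ε ∉ L(G), so no ε-production is kept.
For each production, add variants omitting each subset of nullable occurrences: A2 → A3 A4 op gives A3 A4 op | A4 op.

S -> op op | id A4; A4 -> op id | A2 | op A3 id; A2 -> id id | A3 A4 op | A4 op; A1 -> op | S; A3 -> op id | A1 id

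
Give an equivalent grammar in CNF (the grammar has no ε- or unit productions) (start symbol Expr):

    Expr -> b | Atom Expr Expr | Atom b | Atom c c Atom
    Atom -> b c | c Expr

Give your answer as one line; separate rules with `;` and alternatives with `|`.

Introduce a nonterminal for each terminal appearing in a rule of length ≥ 2: X1 → b, X2 → c.
Binarize each right-hand side of length ≥ 3 by chaining fresh nonterminals (Y1, Y2, …): affected rules were Expr → Atom Expr Expr; Expr → Atom X2 X2 Atom.

Expr -> b | Atom Y1 | Atom X1 | Atom Y2; Atom -> X1 X2 | X2 Expr; X1 -> b; X2 -> c; Y1 -> Expr Expr; Y2 -> X2 Y3; Y3 -> X2 Atom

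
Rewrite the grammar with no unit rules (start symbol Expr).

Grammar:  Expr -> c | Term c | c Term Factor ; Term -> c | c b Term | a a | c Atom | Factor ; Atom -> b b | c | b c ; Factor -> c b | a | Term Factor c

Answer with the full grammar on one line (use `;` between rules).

Unit pairs: Term ⇒* {Factor}.
Replace each nonterminal's rules with the union of the non-unit rules of every nonterminal it unit-derives.

Expr -> c | Term c | c Term Factor; Term -> c | c b Term | a a | c Atom | c b | a | Term Factor c; Atom -> b b | c | b c; Factor -> c b | a | Term Factor c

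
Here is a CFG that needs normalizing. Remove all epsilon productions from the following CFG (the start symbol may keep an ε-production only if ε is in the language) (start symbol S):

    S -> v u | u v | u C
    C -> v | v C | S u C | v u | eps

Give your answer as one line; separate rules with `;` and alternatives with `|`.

S -> v u | u v | u C | u; C -> v | v C | S u C | S u | v u

Nullable nonterminals: {C}.
ε ∉ L(G), so no ε-production is kept.
Add the nullable-subset variants: S → u C gives u C | u. C → S u C gives S u C | S u.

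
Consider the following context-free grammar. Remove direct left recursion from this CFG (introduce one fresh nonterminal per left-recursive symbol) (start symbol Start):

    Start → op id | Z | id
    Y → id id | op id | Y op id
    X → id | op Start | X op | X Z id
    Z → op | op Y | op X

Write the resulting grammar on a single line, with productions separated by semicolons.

Left recursion appears on Y, X.
For Y: α = {op id}, β = {id id, op id}. Rewrite as Y → β Y1 and Y1 → α Y1 | ε.
For X: α = {op, Z id}, β = {id, op Start}. Rewrite as X → β X1 and X1 → α X1 | ε.

Start → op id | Z | id; Y → id id Y1 | op id Y1; X → id X1 | op Start X1; Z → op | op Y | op X; Y1 → op id Y1 | ε; X1 → op X1 | Z id X1 | ε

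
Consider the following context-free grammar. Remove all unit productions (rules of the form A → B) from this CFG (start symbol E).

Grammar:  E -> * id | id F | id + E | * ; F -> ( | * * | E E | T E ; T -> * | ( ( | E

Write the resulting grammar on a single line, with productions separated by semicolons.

E -> * id | id F | id + E | *; F -> ( | * * | E E | T E; T -> * id | id F | id + E | * | ( (

Unit pairs: T ⇒* {E}.
For every A with A ⇒* B via unit rules, add B's non-unit alternatives to A; then delete every rule of the form X → Y.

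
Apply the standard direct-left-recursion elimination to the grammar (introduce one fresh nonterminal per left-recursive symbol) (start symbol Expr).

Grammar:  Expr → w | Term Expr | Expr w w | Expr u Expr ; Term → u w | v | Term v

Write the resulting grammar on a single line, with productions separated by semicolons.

Directly left-recursive nonterminals: Expr, Term.
For Expr: α = {w w, u Expr}, β = {w, Term Expr}. Rewrite as Expr → β Expr1 and Expr1 → α Expr1 | ε.
For Term: α = {v}, β = {u w, v}. Rewrite as Term → β Term1 and Term1 → α Term1 | ε.

Expr → w Expr1 | Term Expr Expr1; Term → u w Term1 | v Term1; Expr1 → w w Expr1 | u Expr Expr1 | ε; Term1 → v Term1 | ε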